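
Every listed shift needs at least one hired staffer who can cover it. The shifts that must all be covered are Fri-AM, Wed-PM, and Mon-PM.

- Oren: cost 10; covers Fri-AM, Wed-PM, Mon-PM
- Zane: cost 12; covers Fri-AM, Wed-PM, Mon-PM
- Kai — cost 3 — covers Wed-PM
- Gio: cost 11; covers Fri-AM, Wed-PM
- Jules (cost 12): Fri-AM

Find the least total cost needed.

10

The greedy cost-per-new-shift heuristic would pick Kai and Oren for 13, but a cheaper cover exists.
Oren alone covers Fri-AM, Wed-PM, Mon-PM — every shift.
Total cost: 10.
No cover costs less than 10.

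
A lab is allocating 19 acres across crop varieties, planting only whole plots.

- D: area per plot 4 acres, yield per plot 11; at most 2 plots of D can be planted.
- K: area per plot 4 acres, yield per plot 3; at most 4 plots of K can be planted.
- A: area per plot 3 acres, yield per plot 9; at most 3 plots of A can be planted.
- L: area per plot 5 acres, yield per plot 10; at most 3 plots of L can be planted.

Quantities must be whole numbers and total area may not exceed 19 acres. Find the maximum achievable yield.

Take 2×D, 2×A, and 1×L: area 19 ≤ 19, yield 2·11 + 2·9 + 1·10 = 50.
No other integer combination yields more.

50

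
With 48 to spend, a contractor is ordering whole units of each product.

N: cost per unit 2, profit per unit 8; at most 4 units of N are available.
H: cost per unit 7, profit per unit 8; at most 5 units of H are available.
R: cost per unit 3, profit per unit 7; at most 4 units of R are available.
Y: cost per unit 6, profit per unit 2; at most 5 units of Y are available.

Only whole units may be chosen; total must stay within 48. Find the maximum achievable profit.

92

Take 4×N, 4×H, and 4×R: cost 48 ≤ 48, profit 4·8 + 4·8 + 4·7 = 92.
N has the best ratio (8/2) and is taken to its limit of 4; remaining capacity is filled optimally with the others.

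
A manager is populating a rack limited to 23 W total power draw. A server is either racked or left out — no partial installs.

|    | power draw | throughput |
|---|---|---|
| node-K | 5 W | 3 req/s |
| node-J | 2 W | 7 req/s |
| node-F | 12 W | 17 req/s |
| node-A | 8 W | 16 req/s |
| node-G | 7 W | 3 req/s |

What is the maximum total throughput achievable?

40

Take node-J, node-F, and node-A: power draw 2 + 12 + 8 = 22 ≤ 23, throughput 7 + 17 + 16 = 40.
No other feasible combination does better.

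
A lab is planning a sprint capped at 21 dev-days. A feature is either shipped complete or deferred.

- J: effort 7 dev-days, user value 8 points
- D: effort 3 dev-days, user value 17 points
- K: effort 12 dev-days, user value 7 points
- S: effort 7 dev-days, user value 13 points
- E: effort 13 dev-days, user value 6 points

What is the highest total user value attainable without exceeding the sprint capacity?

38

Allowing fractional choices, the relaxed optimum would be about 40.3, but features are indivisible.
J + D: effort 7 + 3 = 10 ≤ 21, user value 8 + 17 = 25.
J + D + S: effort 7 + 3 + 7 = 17 ≤ 21, user value 8 + 17 + 13 = 38.
D + S: effort 3 + 7 = 10 ≤ 21, user value 17 + 13 = 30.
Best is J, D, and S with total user value 38.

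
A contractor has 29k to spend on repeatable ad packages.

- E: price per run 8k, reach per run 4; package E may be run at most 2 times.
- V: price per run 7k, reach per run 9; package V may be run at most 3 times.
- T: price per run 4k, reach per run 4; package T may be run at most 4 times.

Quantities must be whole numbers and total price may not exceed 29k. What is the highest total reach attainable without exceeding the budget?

3×V and 2×T: price 29 ≤ 29, reach 3·9 + 2·4 = 35.
3×V and 1×T: price 25 ≤ 29, reach 3·9 + 1·4 = 31.
Best is 35.

35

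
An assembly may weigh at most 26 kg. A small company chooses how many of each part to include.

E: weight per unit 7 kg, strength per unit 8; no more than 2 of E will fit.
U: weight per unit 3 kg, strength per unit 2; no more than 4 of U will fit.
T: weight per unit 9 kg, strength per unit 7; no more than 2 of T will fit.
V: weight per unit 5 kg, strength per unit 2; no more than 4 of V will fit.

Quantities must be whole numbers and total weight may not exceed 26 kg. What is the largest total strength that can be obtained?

25

2×E and 4×U: weight 26 ≤ 26, strength 2·8 + 4·2 = 24.
2×E, 1×U, and 1×T: weight 26 ≤ 26, strength 2·8 + 1·2 + 1·7 = 25.
Best is 25.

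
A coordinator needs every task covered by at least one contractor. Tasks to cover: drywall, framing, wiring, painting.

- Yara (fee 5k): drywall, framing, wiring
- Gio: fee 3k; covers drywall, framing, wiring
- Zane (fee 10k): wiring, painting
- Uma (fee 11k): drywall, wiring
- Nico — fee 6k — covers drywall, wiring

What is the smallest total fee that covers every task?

13

Choose Gio and Zane: together they cover drywall, framing, wiring, painting — every task.
Total fee: 3 + 10 = 13.
No cover costs less than 13.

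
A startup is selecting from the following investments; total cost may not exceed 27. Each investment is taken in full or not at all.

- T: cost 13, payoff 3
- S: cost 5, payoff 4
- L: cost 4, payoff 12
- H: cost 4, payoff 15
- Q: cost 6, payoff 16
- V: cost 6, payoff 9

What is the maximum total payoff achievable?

S + L + H + Q: cost 5 + 4 + 4 + 6 = 19 ≤ 27, payoff 4 + 12 + 15 + 16 = 47.
S + L + H + Q + V: cost 5 + 4 + 4 + 6 + 6 = 25 ≤ 27, payoff 4 + 12 + 15 + 16 + 9 = 56.
L + H + Q + V: cost 4 + 4 + 6 + 6 = 20 ≤ 27, payoff 12 + 15 + 16 + 9 = 52.
Best is S, L, H, Q, and V with total payoff 56.

56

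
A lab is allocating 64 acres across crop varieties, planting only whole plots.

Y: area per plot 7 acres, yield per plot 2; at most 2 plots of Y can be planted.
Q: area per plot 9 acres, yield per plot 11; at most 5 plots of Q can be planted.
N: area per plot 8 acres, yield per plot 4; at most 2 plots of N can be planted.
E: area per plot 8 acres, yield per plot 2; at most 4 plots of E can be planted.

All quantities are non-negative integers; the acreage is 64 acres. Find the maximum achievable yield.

Take 5×Q and 2×N: area 61 ≤ 64, yield 5·11 + 2·4 = 63.
Q has the best ratio (11/9) and is taken to its limit of 5; remaining capacity is filled optimally with the others.

63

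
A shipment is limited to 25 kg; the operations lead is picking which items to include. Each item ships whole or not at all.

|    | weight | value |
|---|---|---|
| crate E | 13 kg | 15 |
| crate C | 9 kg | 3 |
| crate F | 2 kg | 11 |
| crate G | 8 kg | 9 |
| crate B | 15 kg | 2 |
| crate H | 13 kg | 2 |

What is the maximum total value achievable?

Treat it as a binary knapsack problem.
Allowing fractional choices, the relaxed optimum would be about 35.7, but items are indivisible.
crate E + crate F + crate G: weight 13 + 2 + 8 = 23 ≤ 25, value 15 + 11 + 9 = 35.
crate E + crate C + crate F: weight 13 + 9 + 2 = 24 ≤ 25, value 15 + 3 + 11 = 29.
Best is crate E, crate F, and crate G with total value 35.

35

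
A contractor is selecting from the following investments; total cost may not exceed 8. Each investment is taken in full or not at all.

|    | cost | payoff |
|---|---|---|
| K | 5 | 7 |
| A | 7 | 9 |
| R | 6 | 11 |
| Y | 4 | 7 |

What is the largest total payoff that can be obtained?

Treat it as a binary knapsack problem.
Allowing fractional choices, the relaxed optimum would be about 14.5, but investments are indivisible.
R: cost 6 ≤ 8, payoff 11.
A: cost 7 ≤ 8, payoff 9.
Best is R with total payoff 11.

11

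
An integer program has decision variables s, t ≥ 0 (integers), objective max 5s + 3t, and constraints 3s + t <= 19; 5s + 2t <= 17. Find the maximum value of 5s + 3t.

(s,t)=(0,8): 3·0+1·8=8≤19, 5·0+2·8=16≤17, objective 24.
(s,t)=(0,7): 3·0+1·7=7≤19, 5·0+2·7=14≤17, objective 21.
The best lattice point is (0,8), giving 24.

24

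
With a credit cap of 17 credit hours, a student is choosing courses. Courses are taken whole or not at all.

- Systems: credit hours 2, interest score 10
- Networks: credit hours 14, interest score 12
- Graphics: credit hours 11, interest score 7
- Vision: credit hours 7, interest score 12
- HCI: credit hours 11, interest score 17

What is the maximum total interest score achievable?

Take Systems and HCI: credit hours 2 + 11 = 13 ≤ 17, interest score 10 + 17 = 27.
No other feasible combination does better.

27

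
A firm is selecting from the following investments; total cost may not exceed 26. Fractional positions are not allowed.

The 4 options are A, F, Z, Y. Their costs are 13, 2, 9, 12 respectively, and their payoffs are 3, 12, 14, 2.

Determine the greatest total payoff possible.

F + Z: cost 2 + 9 = 11 ≤ 26, payoff 12 + 14 = 26.
F + Z + Y: cost 2 + 9 + 12 = 23 ≤ 26, payoff 12 + 14 + 2 = 28.
A + F + Z: cost 13 + 2 + 9 = 24 ≤ 26, payoff 3 + 12 + 14 = 29.
Best is A, F, and Z with total payoff 29.

29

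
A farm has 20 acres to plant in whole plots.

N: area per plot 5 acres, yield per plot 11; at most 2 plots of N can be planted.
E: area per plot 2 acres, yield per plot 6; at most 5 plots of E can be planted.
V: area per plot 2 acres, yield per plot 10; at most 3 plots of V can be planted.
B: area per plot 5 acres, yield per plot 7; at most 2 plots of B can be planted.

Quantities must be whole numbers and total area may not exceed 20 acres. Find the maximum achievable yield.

This is a bounded integer knapsack.
2×N, 2×E, and 3×V: area 20 ≤ 20, yield 2·11 + 2·6 + 3·10 = 64.
1×N, 4×E, and 3×V: area 19 ≤ 20, yield 1·11 + 4·6 + 3·10 = 65.
Best is 65.

65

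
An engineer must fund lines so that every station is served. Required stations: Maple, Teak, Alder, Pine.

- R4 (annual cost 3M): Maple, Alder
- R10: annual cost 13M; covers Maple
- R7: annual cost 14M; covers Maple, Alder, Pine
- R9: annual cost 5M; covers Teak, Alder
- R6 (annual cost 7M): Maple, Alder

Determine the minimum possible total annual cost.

The greedy cost-per-new-station heuristic would pick R4, R9, and R7 for 22, but a cheaper cover exists.
Choose R7 and R9: together they cover Maple, Teak, Alder, Pine — every station.
Total annual cost: 14 + 5 = 19.
No cover costs less than 19.

19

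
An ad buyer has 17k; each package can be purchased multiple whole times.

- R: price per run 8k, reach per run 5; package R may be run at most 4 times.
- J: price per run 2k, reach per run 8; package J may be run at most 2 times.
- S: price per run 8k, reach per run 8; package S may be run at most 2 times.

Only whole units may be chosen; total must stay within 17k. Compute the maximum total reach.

J has the best ratio (8/2); taking only J gives at most 2×8 = 16 (stopped by the supply cap of 2).
Mixing does better — 2×J and 1×S: price 12 ≤ 17, reach 2·8 + 1·8 = 24.

24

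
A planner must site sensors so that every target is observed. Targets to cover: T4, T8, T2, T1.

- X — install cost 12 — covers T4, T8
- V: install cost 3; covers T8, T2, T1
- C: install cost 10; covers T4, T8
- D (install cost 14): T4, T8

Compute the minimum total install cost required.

13

Choose V and C: together they cover T4, T8, T2, T1 — every target.
Total install cost: 3 + 10 = 13.
No cover costs less than 13.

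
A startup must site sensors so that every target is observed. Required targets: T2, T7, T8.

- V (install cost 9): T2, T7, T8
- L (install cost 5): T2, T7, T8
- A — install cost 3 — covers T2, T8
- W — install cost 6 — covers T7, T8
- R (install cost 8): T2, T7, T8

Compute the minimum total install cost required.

5

The greedy cost-per-new-target heuristic would pick A and L for 8, but a cheaper cover exists.
L alone covers T2, T7, T8 — every target.
Total install cost: 5.
No cover costs less than 5.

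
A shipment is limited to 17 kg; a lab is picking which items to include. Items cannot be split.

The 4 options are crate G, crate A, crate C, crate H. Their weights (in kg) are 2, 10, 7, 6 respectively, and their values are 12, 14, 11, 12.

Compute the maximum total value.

35

Allowing fractional choices, the relaxed optimum would be about 37.8, but items are indivisible.
crate G + crate C + crate H: weight 2 + 7 + 6 = 15 ≤ 17, value 12 + 11 + 12 = 35.
crate G + crate A: weight 2 + 10 = 12 ≤ 17, value 12 + 14 = 26.
Best is crate G, crate C, and crate H with total value 35.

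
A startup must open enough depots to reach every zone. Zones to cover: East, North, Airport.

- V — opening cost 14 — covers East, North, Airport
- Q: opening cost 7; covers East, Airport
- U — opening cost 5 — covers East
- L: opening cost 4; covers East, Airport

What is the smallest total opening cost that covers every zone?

V alone covers East, North, Airport — every zone.
Total opening cost: 14.

14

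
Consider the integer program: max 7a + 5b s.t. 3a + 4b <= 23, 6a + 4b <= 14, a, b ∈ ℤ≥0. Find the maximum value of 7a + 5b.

(a,b)=(1,2): 3·1+4·2=11≤23, 6·1+4·2=14≤14, objective 17.
(a,b)=(0,3): 3·0+4·3=12≤23, 6·0+4·3=12≤14, objective 15.
No feasible integer point exceeds 17.

17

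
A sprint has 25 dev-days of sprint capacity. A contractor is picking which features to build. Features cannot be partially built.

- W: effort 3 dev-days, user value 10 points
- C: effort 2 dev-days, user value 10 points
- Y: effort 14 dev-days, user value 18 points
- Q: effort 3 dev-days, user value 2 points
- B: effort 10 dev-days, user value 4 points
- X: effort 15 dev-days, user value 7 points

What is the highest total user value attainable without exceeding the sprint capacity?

Allowing fractional choices, the relaxed optimum would be about 41.4, but features are indivisible.
W + C + Y + Q: effort 3 + 2 + 14 + 3 = 22 ≤ 25, user value 10 + 10 + 18 + 2 = 40.
W + C + Y: effort 3 + 2 + 14 = 19 ≤ 25, user value 10 + 10 + 18 = 38.
C + Y + Q: effort 2 + 14 + 3 = 19 ≤ 25, user value 10 + 18 + 2 = 30.
Best is W, C, Y, and Q with total user value 40.

40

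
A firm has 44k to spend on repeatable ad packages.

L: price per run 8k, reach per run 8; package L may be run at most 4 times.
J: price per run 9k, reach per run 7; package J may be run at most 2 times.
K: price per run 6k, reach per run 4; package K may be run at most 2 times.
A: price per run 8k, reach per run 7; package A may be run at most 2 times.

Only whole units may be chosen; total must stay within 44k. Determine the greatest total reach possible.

This is a bounded integer knapsack.
Take 4×L and 2×K: price 44 ≤ 44, reach 4·8 + 2·4 = 40.
L has the best ratio (8/8) and is taken to its limit of 4; remaining capacity is filled optimally with the others.

40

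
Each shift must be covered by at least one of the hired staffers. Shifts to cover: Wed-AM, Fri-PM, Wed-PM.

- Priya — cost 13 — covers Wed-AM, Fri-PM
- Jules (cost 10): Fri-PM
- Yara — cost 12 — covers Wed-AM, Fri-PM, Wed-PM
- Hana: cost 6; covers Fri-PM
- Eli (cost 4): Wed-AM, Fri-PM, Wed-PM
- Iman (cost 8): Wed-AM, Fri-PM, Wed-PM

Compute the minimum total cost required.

Eli alone covers Wed-AM, Fri-PM, Wed-PM — every shift.
Total cost: 4.
No cover costs less than 4.

4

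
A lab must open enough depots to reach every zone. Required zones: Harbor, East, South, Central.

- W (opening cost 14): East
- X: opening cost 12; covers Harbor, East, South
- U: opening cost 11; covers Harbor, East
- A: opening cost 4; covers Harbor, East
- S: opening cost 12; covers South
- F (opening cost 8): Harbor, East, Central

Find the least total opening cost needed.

20

The greedy cost-per-new-zone heuristic would pick A, F, and X for 24, but a cheaper cover exists.
Choose X and F: together they cover Harbor, East, South, Central — every zone.
Total opening cost: 12 + 8 = 20.
No cover costs less than 20.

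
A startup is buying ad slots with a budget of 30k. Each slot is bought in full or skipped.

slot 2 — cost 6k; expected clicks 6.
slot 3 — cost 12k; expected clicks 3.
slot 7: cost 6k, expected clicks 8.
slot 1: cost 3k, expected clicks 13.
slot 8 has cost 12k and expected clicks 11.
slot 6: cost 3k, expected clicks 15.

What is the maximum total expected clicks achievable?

slot 7 + slot 1 + slot 8 + slot 6: cost 6 + 3 + 12 + 3 = 24 ≤ 30, expected clicks 8 + 13 + 11 + 15 = 47.
slot 2 + slot 1 + slot 8 + slot 6: cost 6 + 3 + 12 + 3 = 24 ≤ 30, expected clicks 6 + 13 + 11 + 15 = 45.
slot 2 + slot 7 + slot 1 + slot 8 + slot 6: cost 6 + 6 + 3 + 12 + 3 = 30 ≤ 30, expected clicks 6 + 8 + 13 + 11 + 15 = 53.
Best is slot 2, slot 7, slot 1, slot 8, and slot 6 with total expected clicks 53.

53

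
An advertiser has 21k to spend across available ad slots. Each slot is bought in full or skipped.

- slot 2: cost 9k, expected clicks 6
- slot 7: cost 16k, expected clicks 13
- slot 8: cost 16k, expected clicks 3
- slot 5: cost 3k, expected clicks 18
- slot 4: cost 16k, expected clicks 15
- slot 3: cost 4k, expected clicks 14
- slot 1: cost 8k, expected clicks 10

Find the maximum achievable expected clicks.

Treat it as a binary knapsack problem.
slot 2 + slot 5 + slot 3: cost 9 + 3 + 4 = 16 ≤ 21, expected clicks 6 + 18 + 14 = 38.
slot 2 + slot 5 + slot 1: cost 9 + 3 + 8 = 20 ≤ 21, expected clicks 6 + 18 + 10 = 34.
slot 5 + slot 3 + slot 1: cost 3 + 4 + 8 = 15 ≤ 21, expected clicks 18 + 14 + 10 = 42.
Best is slot 5, slot 3, and slot 1 with total expected clicks 42.

42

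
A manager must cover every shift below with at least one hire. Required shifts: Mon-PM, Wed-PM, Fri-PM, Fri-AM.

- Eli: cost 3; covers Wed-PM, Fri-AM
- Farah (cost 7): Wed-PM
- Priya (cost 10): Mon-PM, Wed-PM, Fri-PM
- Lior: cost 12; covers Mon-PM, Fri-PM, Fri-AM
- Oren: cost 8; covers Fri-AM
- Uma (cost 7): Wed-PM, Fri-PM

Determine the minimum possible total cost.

Choose Eli and Priya: together they cover Mon-PM, Wed-PM, Fri-PM, Fri-AM — every shift.
Total cost: 3 + 10 = 13.
No cover costs less than 13.

13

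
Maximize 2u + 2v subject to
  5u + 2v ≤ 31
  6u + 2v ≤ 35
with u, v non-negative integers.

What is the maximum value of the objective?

The continuous relaxation peaks at (0, 15.5) with value 31.00; rounding to a feasible lattice point costs some objective.
(u,v)=(0,15): 5·0+2·15=30≤31, 6·0+2·15=30≤35, objective 30.
(u,v)=(0,14): 5·0+2·14=28≤31, 6·0+2·14=28≤35, objective 28.
Maximum is 30 at (u,v)=(0,15).

30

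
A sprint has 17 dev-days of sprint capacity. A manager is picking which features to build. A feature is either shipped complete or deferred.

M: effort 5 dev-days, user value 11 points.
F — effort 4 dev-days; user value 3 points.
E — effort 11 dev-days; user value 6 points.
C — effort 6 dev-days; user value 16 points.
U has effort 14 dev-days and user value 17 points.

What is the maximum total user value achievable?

30

Take M, F, and C: effort 5 + 4 + 6 = 15 ≤ 17, user value 11 + 3 + 16 = 30.
No other feasible combination does better.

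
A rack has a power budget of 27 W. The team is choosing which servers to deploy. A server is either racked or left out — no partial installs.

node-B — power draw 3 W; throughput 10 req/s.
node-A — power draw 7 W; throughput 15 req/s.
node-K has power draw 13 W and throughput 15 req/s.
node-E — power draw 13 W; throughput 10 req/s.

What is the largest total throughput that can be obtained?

40

Allowing fractional choices, the relaxed optimum would be about 43.1, but servers are indivisible.
node-B + node-A + node-E: power draw 3 + 7 + 13 = 23 ≤ 27, throughput 10 + 15 + 10 = 35.
node-B + node-A + node-K: power draw 3 + 7 + 13 = 23 ≤ 27, throughput 10 + 15 + 15 = 40.
Best is node-B, node-A, and node-K with total throughput 40.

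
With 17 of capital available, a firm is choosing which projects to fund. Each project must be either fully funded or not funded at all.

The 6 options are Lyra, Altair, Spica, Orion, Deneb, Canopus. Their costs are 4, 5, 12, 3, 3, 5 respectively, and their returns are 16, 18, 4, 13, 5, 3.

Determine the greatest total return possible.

This is an integer program with binary decision variables.
Allowing fractional choices, the relaxed optimum would be about 53.2, but projects are indivisible.
Lyra + Altair + Orion + Deneb: cost 4 + 5 + 3 + 3 = 15 ≤ 17, return 16 + 18 + 13 + 5 = 52.
Lyra + Altair + Orion + Canopus: cost 4 + 5 + 3 + 5 = 17 ≤ 17, return 16 + 18 + 13 + 3 = 50.
Best is Lyra, Altair, Orion, and Deneb with total return 52.

52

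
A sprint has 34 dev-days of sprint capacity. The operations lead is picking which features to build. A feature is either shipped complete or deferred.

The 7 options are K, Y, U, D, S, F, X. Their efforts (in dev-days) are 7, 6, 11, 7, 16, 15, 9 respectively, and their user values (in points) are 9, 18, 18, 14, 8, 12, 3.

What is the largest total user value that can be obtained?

K + Y + U + D: effort 7 + 6 + 11 + 7 = 31 ≤ 34, user value 9 + 18 + 18 + 14 = 59.
Y + U + D + X: effort 6 + 11 + 7 + 9 = 33 ≤ 34, user value 18 + 18 + 14 + 3 = 53.
Y + U + D: effort 6 + 11 + 7 = 24 ≤ 34, user value 18 + 18 + 14 = 50.
Best is K, Y, U, and D with total user value 59.

59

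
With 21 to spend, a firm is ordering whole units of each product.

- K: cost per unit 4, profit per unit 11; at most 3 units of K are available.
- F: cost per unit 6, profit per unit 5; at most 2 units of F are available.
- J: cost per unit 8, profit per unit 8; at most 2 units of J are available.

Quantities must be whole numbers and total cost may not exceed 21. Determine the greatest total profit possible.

41

Take 3×K and 1×J: cost 20 ≤ 21, profit 3·11 + 1·8 = 41.
K has the best ratio (11/4) and is taken to its limit of 3; remaining capacity is filled optimally with the others.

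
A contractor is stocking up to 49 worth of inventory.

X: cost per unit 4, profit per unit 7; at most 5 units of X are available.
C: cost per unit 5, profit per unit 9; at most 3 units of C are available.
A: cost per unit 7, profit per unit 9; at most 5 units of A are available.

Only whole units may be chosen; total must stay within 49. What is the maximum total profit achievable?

80

C has the best ratio (9/5); taking only C gives at most 3×9 = 27 (stopped by the supply cap of 3).
Mixing does better — 5×X, 3×C, and 2×A: cost 49 ≤ 49, profit 5·7 + 3·9 + 2·9 = 80.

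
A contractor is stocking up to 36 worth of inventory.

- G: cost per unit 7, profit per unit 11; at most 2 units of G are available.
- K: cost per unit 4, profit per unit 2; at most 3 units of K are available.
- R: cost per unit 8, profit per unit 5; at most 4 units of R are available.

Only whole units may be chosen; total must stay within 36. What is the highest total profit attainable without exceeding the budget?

G has the best ratio (11/7); taking only G gives at most 2×11 = 22 (stopped by the supply cap of 2).
Mixing does better — 2×G, 1×K, and 2×R: cost 34 ≤ 36, profit 2·11 + 1·2 + 2·5 = 34.

34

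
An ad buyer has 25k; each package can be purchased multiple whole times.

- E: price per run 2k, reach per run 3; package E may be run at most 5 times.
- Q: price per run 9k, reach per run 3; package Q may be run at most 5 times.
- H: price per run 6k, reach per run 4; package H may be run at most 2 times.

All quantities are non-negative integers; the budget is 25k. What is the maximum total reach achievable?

23

5×E, 1×Q, and 1×H: price 25 ≤ 25, reach 5·3 + 1·3 + 1·4 = 22.
5×E and 2×H: price 22 ≤ 25, reach 5·3 + 2·4 = 23.
Best is 23.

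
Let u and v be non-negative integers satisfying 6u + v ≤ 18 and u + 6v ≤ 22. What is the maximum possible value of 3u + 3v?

The continuous relaxation peaks at (2.46, 3.26) with value 17.14; rounding to a feasible lattice point costs some objective.
(u,v)=(2,3): 6·2+1·3=15≤18, 1·2+6·3=20≤22, objective 15.
(u,v)=(1,3): 6·1+1·3=9≤18, 1·1+6·3=19≤22, objective 12.
No feasible integer point exceeds 15.

15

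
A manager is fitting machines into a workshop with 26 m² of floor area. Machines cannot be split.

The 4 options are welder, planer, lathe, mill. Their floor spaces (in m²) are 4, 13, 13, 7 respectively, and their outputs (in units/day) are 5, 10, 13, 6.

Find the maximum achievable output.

Take welder, lathe, and mill: floor space 4 + 13 + 7 = 24 ≤ 26, output 5 + 13 + 6 = 24.
No other feasible combination does better.

24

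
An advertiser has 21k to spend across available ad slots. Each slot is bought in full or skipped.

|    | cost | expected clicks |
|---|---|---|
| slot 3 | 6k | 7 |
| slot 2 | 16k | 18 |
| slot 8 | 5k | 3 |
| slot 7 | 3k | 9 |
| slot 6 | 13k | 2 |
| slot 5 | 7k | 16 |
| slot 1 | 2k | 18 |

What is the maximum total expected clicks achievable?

50

This is a 0-1 knapsack instance.
slot 8 + slot 7 + slot 5 + slot 1: cost 5 + 3 + 7 + 2 = 17 ≤ 21, expected clicks 3 + 9 + 16 + 18 = 46.
slot 2 + slot 7 + slot 1: cost 16 + 3 + 2 = 21 ≤ 21, expected clicks 18 + 9 + 18 = 45.
slot 3 + slot 7 + slot 5 + slot 1: cost 6 + 3 + 7 + 2 = 18 ≤ 21, expected clicks 7 + 9 + 16 + 18 = 50.
Best is slot 3, slot 7, slot 5, and slot 1 with total expected clicks 50.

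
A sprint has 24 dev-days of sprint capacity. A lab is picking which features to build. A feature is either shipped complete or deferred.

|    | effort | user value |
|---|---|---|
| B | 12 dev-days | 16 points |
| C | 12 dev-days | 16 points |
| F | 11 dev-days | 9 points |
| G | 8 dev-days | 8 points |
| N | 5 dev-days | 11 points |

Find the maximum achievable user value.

32

Allowing fractional choices, the relaxed optimum would be about 36.3, but features are indivisible.
F + G + N: effort 11 + 8 + 5 = 24 ≤ 24, user value 9 + 8 + 11 = 28.
B + N: effort 12 + 5 = 17 ≤ 24, user value 16 + 11 = 27.
B + C: effort 12 + 12 = 24 ≤ 24, user value 16 + 16 = 32.
Best is B and C with total user value 32.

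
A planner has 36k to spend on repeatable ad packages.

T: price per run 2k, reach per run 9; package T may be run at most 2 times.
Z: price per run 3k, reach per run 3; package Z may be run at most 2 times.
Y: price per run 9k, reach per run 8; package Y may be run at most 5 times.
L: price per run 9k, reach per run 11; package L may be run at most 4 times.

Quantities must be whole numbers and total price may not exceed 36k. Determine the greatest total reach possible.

54

T has the best ratio (9/2); taking only T gives at most 2×9 = 18 (stopped by the supply cap of 2).
Mixing does better — 2×T, 1×Z, and 3×L: price 34 ≤ 36, reach 2·9 + 1·3 + 3·11 = 54.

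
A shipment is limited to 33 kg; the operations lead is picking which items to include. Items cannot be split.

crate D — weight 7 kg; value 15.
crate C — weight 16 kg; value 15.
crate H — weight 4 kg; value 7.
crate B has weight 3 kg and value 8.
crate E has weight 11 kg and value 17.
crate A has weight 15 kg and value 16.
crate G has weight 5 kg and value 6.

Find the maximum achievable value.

53

Allowing fractional choices, the relaxed optimum would be about 56.2, but items are indivisible.
crate H + crate B + crate E + crate A: weight 4 + 3 + 11 + 15 = 33 ≤ 33, value 7 + 8 + 17 + 16 = 48.
crate D + crate H + crate B + crate E + crate G: weight 7 + 4 + 3 + 11 + 5 = 30 ≤ 33, value 15 + 7 + 8 + 17 + 6 = 53.
crate D + crate E + crate A: weight 7 + 11 + 15 = 33 ≤ 33, value 15 + 17 + 16 = 48.
Best is crate D, crate H, crate B, crate E, and crate G with total value 53.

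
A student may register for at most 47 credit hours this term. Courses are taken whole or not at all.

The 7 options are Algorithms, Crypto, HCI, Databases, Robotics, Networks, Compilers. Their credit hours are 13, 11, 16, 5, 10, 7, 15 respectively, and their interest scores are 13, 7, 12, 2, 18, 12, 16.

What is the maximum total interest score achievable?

Algorithms + HCI + Robotics + Networks: credit hours 13 + 16 + 10 + 7 = 46 ≤ 47, interest score 13 + 12 + 18 + 12 = 55.
Algorithms + Robotics + Networks + Compilers: credit hours 13 + 10 + 7 + 15 = 45 ≤ 47, interest score 13 + 18 + 12 + 16 = 59.
Best is Algorithms, Robotics, Networks, and Compilers with total interest score 59.

59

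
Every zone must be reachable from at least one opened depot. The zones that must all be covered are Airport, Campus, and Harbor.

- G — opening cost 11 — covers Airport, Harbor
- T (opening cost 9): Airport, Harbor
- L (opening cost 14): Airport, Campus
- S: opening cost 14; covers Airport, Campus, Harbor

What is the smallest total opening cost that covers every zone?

This is an integer covering problem.
The greedy cost-per-new-zone heuristic would pick T and L for 23, but a cheaper cover exists.
S alone covers Airport, Campus, Harbor — every zone.
Total opening cost: 14.
No cover costs less than 14.

14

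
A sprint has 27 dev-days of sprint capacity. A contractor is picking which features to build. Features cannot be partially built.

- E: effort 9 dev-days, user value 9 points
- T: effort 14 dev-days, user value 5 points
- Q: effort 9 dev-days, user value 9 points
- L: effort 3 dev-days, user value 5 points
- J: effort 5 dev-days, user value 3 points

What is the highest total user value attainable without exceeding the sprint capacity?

This is an integer program with binary decision variables.
Allowing fractional choices, the relaxed optimum would be about 26.4, but features are indivisible.
E + Q + L + J: effort 9 + 9 + 3 + 5 = 26 ≤ 27, user value 9 + 9 + 5 + 3 = 26.
E + Q + J: effort 9 + 9 + 5 = 23 ≤ 27, user value 9 + 9 + 3 = 21.
E + Q + L: effort 9 + 9 + 3 = 21 ≤ 27, user value 9 + 9 + 5 = 23.
Best is E, Q, L, and J with total user value 26.

26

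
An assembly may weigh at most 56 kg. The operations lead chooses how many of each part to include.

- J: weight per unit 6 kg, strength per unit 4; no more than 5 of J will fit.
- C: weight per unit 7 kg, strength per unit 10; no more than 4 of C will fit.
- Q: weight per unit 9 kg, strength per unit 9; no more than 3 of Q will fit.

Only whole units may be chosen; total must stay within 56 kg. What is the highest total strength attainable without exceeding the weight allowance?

67

4×C and 3×Q: weight 55 ≤ 56, strength 4·10 + 3·9 = 67.
1×J, 4×C, and 2×Q: weight 52 ≤ 56, strength 1·4 + 4·10 + 2·9 = 62.
Best is 67.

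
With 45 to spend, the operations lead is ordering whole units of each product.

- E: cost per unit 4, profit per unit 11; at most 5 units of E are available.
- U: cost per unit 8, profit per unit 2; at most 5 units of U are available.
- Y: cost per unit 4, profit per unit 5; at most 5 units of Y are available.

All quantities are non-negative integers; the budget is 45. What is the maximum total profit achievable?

5×E and 5×Y: cost 40 ≤ 45, profit 5·11 + 5·5 = 80.
5×E, 1×U, and 4×Y: cost 44 ≤ 45, profit 5·11 + 1·2 + 4·5 = 77.
Best is 80.

80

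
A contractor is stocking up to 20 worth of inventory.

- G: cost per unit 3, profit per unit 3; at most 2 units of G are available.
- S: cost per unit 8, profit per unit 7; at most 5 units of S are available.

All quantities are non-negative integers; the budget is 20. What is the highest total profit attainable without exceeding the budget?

17

1×G and 2×S: cost 19 ≤ 20, profit 1·3 + 2·7 = 17.
2×S: cost 16 ≤ 20, profit 2·7 = 14.
Best is 17.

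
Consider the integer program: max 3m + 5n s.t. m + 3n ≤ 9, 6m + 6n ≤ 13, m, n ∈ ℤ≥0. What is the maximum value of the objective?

(m,n)=(0,2) is feasible, giving 10.
(m,n)=(1,1) is feasible, giving 8.
No feasible integer point exceeds 10.

10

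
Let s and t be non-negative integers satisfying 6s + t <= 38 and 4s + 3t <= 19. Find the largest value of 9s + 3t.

The continuous relaxation peaks at (4.75, 0) with value 42.75; rounding to a feasible lattice point costs some objective.
(s,t)=(4,1): 6·4+1·1=25≤38, 4·4+3·1=19≤19, objective 39.
(s,t)=(4,0): 6·4+1·0=24≤38, 4·4+3·0=16≤19, objective 36.
(s,t)=(3,2): 6·3+1·2=20≤38, 4·3+3·2=18≤19, objective 33.
No feasible integer point exceeds 39.

39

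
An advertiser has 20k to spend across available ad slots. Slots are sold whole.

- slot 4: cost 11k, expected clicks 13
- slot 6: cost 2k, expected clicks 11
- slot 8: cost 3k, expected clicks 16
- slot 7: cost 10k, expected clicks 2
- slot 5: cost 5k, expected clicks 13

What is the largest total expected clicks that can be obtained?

This is an integer program with binary decision variables.
Allowing fractional choices, the relaxed optimum would be about 51.8, but ad slots are indivisible.
slot 6 + slot 8 + slot 7 + slot 5: cost 2 + 3 + 10 + 5 = 20 ≤ 20, expected clicks 11 + 16 + 2 + 13 = 42.
slot 4 + slot 8 + slot 5: cost 11 + 3 + 5 = 19 ≤ 20, expected clicks 13 + 16 + 13 = 42.
slot 6 + slot 8 + slot 5: cost 2 + 3 + 5 = 10 ≤ 20, expected clicks 11 + 16 + 13 = 40.
The maximum expected clicks is 42; one optimal choice is slot 4, slot 8, and slot 5.

42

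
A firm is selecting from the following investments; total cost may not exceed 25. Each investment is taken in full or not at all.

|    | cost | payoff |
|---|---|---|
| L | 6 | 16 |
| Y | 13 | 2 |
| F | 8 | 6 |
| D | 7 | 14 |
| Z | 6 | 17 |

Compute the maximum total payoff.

Treat it as a binary knapsack problem.
Allowing fractional choices, the relaxed optimum would be about 51.5, but investments are indivisible.
L + D + Z: cost 6 + 7 + 6 = 19 ≤ 25, payoff 16 + 14 + 17 = 47.
L + F + Z: cost 6 + 8 + 6 = 20 ≤ 25, payoff 16 + 6 + 17 = 39.
Best is L, D, and Z with total payoff 47.

47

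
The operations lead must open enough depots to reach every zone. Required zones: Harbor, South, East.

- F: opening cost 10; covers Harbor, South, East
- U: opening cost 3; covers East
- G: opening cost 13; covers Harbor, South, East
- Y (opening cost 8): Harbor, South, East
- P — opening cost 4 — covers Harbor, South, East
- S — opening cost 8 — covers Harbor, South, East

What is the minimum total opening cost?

4

P alone covers Harbor, South, East — every zone.
Total opening cost: 4.
No cover costs less than 4.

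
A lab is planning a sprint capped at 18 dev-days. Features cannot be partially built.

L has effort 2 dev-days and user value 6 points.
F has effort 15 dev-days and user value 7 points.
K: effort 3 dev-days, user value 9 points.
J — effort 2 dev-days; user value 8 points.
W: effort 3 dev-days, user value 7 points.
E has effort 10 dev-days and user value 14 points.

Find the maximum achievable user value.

L + K + J + E: effort 2 + 3 + 2 + 10 = 17 ≤ 18, user value 6 + 9 + 8 + 14 = 37.
K + J + W + E: effort 3 + 2 + 3 + 10 = 18 ≤ 18, user value 9 + 8 + 7 + 14 = 38.
Best is K, J, W, and E with total user value 38.

38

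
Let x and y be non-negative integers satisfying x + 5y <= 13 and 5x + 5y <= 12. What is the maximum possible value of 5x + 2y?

Relaxing integrality, the LP optimum is 12.00 at (x,y) = (2.4, 0), which is not an integer point.
(x,y)=(2,0): 1·2+5·0=2≤13, 5·2+5·0=10≤12, objective 10.
(x,y)=(1,1): 1·1+5·1=6≤13, 5·1+5·1=10≤12, objective 7.
(x,y)=(1,0): 1·1+5·0=1≤13, 5·1+5·0=5≤12, objective 5.
Maximum is 10 at (x,y)=(2,0).

10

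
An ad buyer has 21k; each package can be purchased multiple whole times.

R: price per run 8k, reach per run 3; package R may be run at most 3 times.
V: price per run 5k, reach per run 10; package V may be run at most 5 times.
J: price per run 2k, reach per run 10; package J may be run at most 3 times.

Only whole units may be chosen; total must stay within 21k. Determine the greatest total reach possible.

60

This is a bounded integer knapsack.
3×V and 3×J: price 21 ≤ 21, reach 3·10 + 3·10 = 60.
2×V and 3×J: price 16 ≤ 21, reach 2·10 + 3·10 = 50.
Best is 60.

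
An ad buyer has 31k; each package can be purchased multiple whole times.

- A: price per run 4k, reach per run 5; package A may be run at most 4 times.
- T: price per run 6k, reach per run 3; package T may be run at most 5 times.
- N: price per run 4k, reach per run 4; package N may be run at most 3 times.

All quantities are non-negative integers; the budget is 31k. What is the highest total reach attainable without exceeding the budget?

32

This is a bounded integer knapsack.
Take 4×A and 3×N: price 28 ≤ 31, reach 4·5 + 3·4 = 32.
A has the best ratio (5/4) and is taken to its limit of 4; remaining capacity is filled optimally with the others.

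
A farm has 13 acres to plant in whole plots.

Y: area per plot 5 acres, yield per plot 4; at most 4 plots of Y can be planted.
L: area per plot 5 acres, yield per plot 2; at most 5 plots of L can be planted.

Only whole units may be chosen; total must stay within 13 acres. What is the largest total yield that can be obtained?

Take 2×Y: area 10 ≤ 13, yield 2·4 = 8.
No other integer combination yields more.

8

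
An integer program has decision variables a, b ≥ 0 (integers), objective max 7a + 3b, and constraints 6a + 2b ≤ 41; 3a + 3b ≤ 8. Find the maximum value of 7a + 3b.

14

The continuous relaxation peaks at (2.67, 0) with value 18.67; rounding to a feasible lattice point costs some objective.
(a,b)=(2,0): 6·2+2·0=12≤41, 3·2+3·0=6≤8, objective 14.
(a,b)=(1,1): 6·1+2·1=8≤41, 3·1+3·1=6≤8, objective 10.
(a,b)=(1,0): 6·1+2·0=6≤41, 3·1+3·0=3≤8, objective 7.
Maximum is 14 at (a,b)=(2,0).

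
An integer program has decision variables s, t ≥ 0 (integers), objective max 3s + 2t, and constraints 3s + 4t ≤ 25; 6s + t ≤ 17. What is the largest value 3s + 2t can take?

14

(s,t)=(2,4): 3·2+4·4=22≤25, 6·2+1·4=16≤17, objective 14.
(s,t)=(1,5): 3·1+4·5=23≤25, 6·1+1·5=11≤17, objective 13.
(s,t)=(2,3): 3·2+4·3=18≤25, 6·2+1·3=15≤17, objective 12.
Maximum is 14 at (s,t)=(2,4).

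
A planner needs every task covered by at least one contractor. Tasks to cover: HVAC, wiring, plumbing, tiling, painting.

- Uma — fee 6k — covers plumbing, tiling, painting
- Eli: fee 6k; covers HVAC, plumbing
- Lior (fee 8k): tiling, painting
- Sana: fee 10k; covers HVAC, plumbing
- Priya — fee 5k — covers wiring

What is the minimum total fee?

17

Choose Uma, Eli, and Priya: together they cover HVAC, wiring, plumbing, tiling, painting — every task.
Total fee: 6 + 6 + 5 = 17.
No cover costs less than 17.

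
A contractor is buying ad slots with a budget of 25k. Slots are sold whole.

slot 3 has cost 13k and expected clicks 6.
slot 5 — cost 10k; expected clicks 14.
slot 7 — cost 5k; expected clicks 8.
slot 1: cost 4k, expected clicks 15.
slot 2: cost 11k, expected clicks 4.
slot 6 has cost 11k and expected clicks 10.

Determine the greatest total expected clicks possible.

39

slot 5 + slot 7 + slot 1: cost 10 + 5 + 4 = 19 ≤ 25, expected clicks 14 + 8 + 15 = 37.
slot 7 + slot 1 + slot 6: cost 5 + 4 + 11 = 20 ≤ 25, expected clicks 8 + 15 + 10 = 33.
slot 5 + slot 1 + slot 6: cost 10 + 4 + 11 = 25 ≤ 25, expected clicks 14 + 15 + 10 = 39.
Best is slot 5, slot 1, and slot 6 with total expected clicks 39.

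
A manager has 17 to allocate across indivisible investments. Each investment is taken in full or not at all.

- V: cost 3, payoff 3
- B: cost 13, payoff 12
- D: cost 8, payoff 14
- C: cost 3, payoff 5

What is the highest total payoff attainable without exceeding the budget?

22

Take V, D, and C: cost 3 + 8 + 3 = 14 ≤ 17, payoff 3 + 14 + 5 = 22.
No other feasible combination does better.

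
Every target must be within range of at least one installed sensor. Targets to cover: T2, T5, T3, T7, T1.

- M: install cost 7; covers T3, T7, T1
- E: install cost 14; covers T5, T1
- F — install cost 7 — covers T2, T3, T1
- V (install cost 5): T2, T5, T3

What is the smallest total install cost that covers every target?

Choose M and V: together they cover T2, T5, T3, T7, T1 — every target.
Total install cost: 7 + 5 = 12.
No cover costs less than 12.

12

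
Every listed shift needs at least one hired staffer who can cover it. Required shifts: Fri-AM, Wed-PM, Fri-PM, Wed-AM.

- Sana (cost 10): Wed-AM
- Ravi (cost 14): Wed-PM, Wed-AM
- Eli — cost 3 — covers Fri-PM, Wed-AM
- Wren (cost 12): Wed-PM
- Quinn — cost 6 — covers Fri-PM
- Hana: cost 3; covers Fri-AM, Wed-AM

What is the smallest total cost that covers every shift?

Choose Eli, Wren, and Hana: together they cover Fri-AM, Wed-PM, Fri-PM, Wed-AM — every shift.
Total cost: 3 + 12 + 3 = 18.
No cover costs less than 18.

18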